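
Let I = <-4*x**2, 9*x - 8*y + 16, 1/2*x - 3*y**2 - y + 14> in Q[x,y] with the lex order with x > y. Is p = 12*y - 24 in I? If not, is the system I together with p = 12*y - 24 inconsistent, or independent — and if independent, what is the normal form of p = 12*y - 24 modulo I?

First compute the reduced Gröbner basis of I by Buchberger's algorithm.
f_1 = -4*x**2, LT = x**2.
f_2 = 9*x - 8*y + 16, LT = x.
f_3 = 1/2*x - 3*y**2 - y + 14, LT = x.

S(f_1,f_2): lcm = x**2. S = 8/9*x*y - 16/9*x.
  leading term x*y: subtract (8/81*y)·f_2 from 8/9*x*y - 16/9*x → -16/9*x + 64/81*y**2 - 128/81*y
  leading term x: subtract (-16/81)·f_2 from -16/9*x + 64/81*y**2 - 128/81*y → 64/81*y**2 - 256/81*y + 256/81
  leading term y**2: no divisor's leading term divides it; move 64/81*y**2 to the remainder.
  leading term y: no divisor's leading term divides it; move -256/81*y to the remainder.
  leading term 1: no divisor's leading term divides it; move 256/81 to the remainder.
  remainder 64/81*y**2 - 256/81*y + 256/81 ≠ 0; add h_4 = 64/81*y**2 - 256/81*y + 256/81 to the basis.

S(f_2,f_3): lcm = x. S = 6*y**2 + 10/9*y - 236/9.
  leading term y**2: subtract (243/32)·h_4 from 6*y**2 + 10/9*y - 236/9 → 226/9*y - 452/9
  leading term y: no divisor's leading term divides it; move 226/9*y to the remainder.
  leading term 1: no divisor's leading term divides it; move -452/9 to the remainder.
  remainder 226/9*y - 452/9 ≠ 0; add h_5 = 226/9*y - 452/9 to the basis.

The other S-polynomials (S(f_1,f_3), S(f_1,h_4), S(f_2,h_4), S(f_3,h_4), S(f_1,h_5), S(f_2,h_5), S(f_3,h_5), S(h_4,h_5)) all reduce to 0 modulo the current basis, so we have a Gröbner basis.
Inter-reduce: drop elements whose leading term is divisible by another's, tail-reduce, and make monic.
Reduced Gröbner basis: {x, y - 2}.
Label its elements g_1 = x, g_2 = y - 2.

Reduce p = 12*y - 24 modulo G:
  leading term y: subtract (12)·g_2 from 12*y - 24 → 0
  normal form = 0.
Since the normal form is 0, p ∈ I.

12*y - 24 lies in I (it reduces to 0).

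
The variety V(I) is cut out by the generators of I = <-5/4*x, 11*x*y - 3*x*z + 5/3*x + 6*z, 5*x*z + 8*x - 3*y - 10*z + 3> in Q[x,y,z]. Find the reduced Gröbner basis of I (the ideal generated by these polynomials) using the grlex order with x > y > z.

G = {x, y - 1, z}

f_1 = -5/4*x, LT = x.
f_2 = 11*x*y - 3*x*z + 5/3*x + 6*z, LT = x*y.
f_3 = 5*x*z + 8*x - 3*y - 10*z + 3, LT = x*z.

S(f_1,f_2): lcm = x*y. S = 3/11*x*z - 5/33*x - 6/11*z.
  leading term x*z: subtract (-12/55*z)·f_1 from 3/11*x*z - 5/33*x - 6/11*z → -5/33*x - 6/11*z
  leading term x: subtract (4/33)·f_1 from -5/33*x - 6/11*z → -6/11*z
  leading term z: no divisor's leading term divides it; move -6/11*z to the remainder.
  remainder -6/11*z ≠ 0; add g_4 = -6/11*z to the basis.

S(f_1,f_3): lcm = x*z. S = -8/5*x + 3/5*y + 2*z - 3/5.
  leading term x: subtract (32/25)·f_1 from -8/5*x + 3/5*y + 2*z - 3/5 → 3/5*y + 2*z - 3/5
  leading term y: no divisor's leading term divides it; move 3/5*y to the remainder.
  leading term z: subtract (-11/3)·g_4 from 2*z - 3/5 → -3/5
  leading term 1: no divisor's leading term divides it; move -3/5 to the remainder.
  remainder 3/5*y - 3/5 ≠ 0; add g_5 = 3/5*y - 3/5 to the basis.

The other S-polynomials (S(f_2,f_3), S(f_1,g_4), S(f_2,g_4), S(f_3,g_4), S(f_1,g_5), S(f_2,g_5), S(f_3,g_5), S(g_4,g_5)) all reduce to 0 modulo the current basis, so we have a Gröbner basis.
Inter-reduce: drop elements whose leading term is divisible by another's, tail-reduce, and make monic.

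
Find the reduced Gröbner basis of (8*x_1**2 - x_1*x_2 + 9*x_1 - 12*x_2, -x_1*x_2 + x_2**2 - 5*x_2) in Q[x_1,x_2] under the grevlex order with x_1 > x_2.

G = {x_2**3 - 78/7*x_2**2 + 155/7*x_2, x_1**2 - 1/8*x_2**2 + 9/8*x_1 - 7/8*x_2, x_1*x_2 - x_2**2 + 5*x_2}

The reduced Gröbner basis is the canonical form of the ideal for this ordering.

f_1 = 8*x_1**2 - x_1*x_2 + 9*x_1 - 12*x_2, LT = x_1**2.
f_2 = -x_1*x_2 + x_2**2 - 5*x_2, LT = x_1*x_2.

S(f_1,f_2): lcm = x_1**2*x_2. S = 7/8*x_1*x_2**2 - 31/8*x_1*x_2 - 3/2*x_2**2.
  leading term x_1*x_2**2: subtract (-7/8*x_2)·f_2 from 7/8*x_1*x_2**2 - 31/8*x_1*x_2 - 3/2*x_2**2 → 7/8*x_2**3 - 31/8*x_1*x_2 - 47/8*x_2**2
  leading term x_2**3: no divisor's leading term divides it; move 7/8*x_2**3 to the remainder.
  leading term x_1*x_2: subtract (31/8)·f_2 from -31/8*x_1*x_2 - 47/8*x_2**2 → -39/4*x_2**2 + 155/8*x_2
  leading term x_2**2: no divisor's leading term divides it; move -39/4*x_2**2 to the remainder.
  leading term x_2: no divisor's leading term divides it; move 155/8*x_2 to the remainder.
  remainder 7/8*x_2**3 - 39/4*x_2**2 + 155/8*x_2 ≠ 0; add g_3 = 7/8*x_2**3 - 39/4*x_2**2 + 155/8*x_2 to the basis.

S(f_1,g_3): leading monomials are coprime, so the S-polynomial reduces to 0 (Buchberger's first criterion).
S(f_2,g_3): lcm = x_1*x_2**3. S = -x_2**4 + 78/7*x_1*x_2**2 + 5*x_2**3 - 155/7*x_1*x_2.
  leading term x_2**4: subtract (-8/7*x_2)·g_3 from -x_2**4 + 78/7*x_1*x_2**2 + 5*x_2**3 - 155/7*x_1*x_2 → 78/7*x_1*x_2**2 - 43/7*x_2**3 - 155/7*x_1*x_2 + 155/7*x_2**2
  leading term x_1*x_2**2: subtract (-78/7*x_2)·f_2 from 78/7*x_1*x_2**2 - 43/7*x_2**3 - 155/7*x_1*x_2 + 155/7*x_2**2 → 5*x_2**3 - 155/7*x_1*x_2 - 235/7*x_2**2
  leading term x_2**3: subtract (40/7)·g_3 from 5*x_2**3 - 155/7*x_1*x_2 - 235/7*x_2**2 → -155/7*x_1*x_2 + 155/7*x_2**2 - 775/7*x_2
  leading term x_1*x_2: subtract (155/7)·f_2 from -155/7*x_1*x_2 + 155/7*x_2**2 - 775/7*x_2 → 0
  remainder 0.

Every S-polynomial of the final basis reduces to 0, so we have a Gröbner basis.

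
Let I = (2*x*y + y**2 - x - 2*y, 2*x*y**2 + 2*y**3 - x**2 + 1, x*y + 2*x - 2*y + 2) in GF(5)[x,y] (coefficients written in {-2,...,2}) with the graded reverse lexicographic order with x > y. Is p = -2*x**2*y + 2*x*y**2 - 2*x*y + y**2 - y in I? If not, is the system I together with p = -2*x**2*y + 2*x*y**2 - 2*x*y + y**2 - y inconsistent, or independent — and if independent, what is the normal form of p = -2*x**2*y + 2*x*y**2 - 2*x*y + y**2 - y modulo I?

First compute the reduced Gröbner basis of I by Buchberger's algorithm.
f_1 = 2*x*y + y**2 - x - 2*y, LT = x*y.
f_2 = 2*x*y**2 + 2*y**3 - x**2 + 1, LT = x*y**2.
f_3 = x*y + 2*x - 2*y + 2, LT = x*y.

S(f_1,f_2): lcm = x*y**2. S = 2*y**3 - 2*x**2 + 2*x*y - y**2 + 2.
  reduce S modulo (f_1, f_2, f_3):
  remainder 2*y**3 - 2*x**2 - 2*y**2 + x + 2*y + 2 ≠ 0; add h_4 = 2*y**3 - 2*x**2 - 2*y**2 + x + 2*y + 2 to the basis.

S(f_1,f_3): lcm = x*y. S = -2*y**2 + y - 2.
  reduce S modulo (f_1, f_2, f_3, h_4):
  remainder -2*y**2 + y - 2 ≠ 0; add h_5 = -2*y**2 + y - 2 to the basis.

S(f_2,f_3): lcm = x*y**2. S = y**3 + 2*x**2 - 2*x*y + 2*y**2 - 2*y - 2.
  reduce S modulo (f_1, f_2, f_3, h_4, h_5):
  remainder -2*x**2 + x + 2*y - 2 ≠ 0; add h_6 = -2*x**2 + x + 2*y - 2 to the basis.

S(f_1,h_4): lcm = x*y**3. S = -2*y**4 + x**3 - 2*x*y**2 - y**3 + 2*x**2 - x*y - x.
  reduce S modulo (f_1, f_2, f_3, h_4, h_5, h_6):
  remainder -2*x + y - 2 ≠ 0; add h_7 = -2*x + y - 2 to the basis.

S(f_1,h_5): lcm = x*y**2. S = -2*y**3 - y**2 - x.
  reduce S modulo (f_1, f_2, f_3, h_4, h_5, h_6, h_7):
  remainder -2*y - 2 ≠ 0; add h_8 = -2*y - 2 to the basis.

The other S-polynomials (S(f_2,h_4), S(f_3,h_4), S(f_2,h_5), S(f_3,h_5), S(h_4,h_5), S(f_1,h_6), S(f_2,h_6), S(f_3,h_6), S(h_4,h_6), S(h_5,h_6), S(f_1,h_7), S(f_2,h_7), S(f_3,h_7), S(h_4,h_7), S(h_5,h_7), S(h_6,h_7), S(f_1,h_8), S(f_2,h_8), S(f_3,h_8), S(h_4,h_8), S(h_5,h_8), S(h_6,h_8), S(h_7,h_8)) all reduce to 0 modulo the current basis, so we have a Gröbner basis.
Inter-reduce: drop elements whose leading term is divisible by another's, tail-reduce, and make monic.
Reduced Gröbner basis: {x - 1, y + 1}.
Label its elements g_1 = x - 1, g_2 = y + 1.

Reduce p = -2*x**2*y + 2*x*y**2 - 2*x*y + y**2 - y modulo G:
  leading term x**2*y: subtract (-2*x*y)·g_1 from -2*x**2*y + 2*x*y**2 - 2*x*y + y**2 - y → 2*x*y**2 + x*y + y**2 - y
  leading term x*y**2: subtract (2*y**2)·g_1 from 2*x*y**2 + x*y + y**2 - y → x*y - 2*y**2 - y
  leading term x*y: subtract (y)·g_1 from x*y - 2*y**2 - y → -2*y**2
  leading term y**2: subtract (-2*y)·g_2 from -2*y**2 → 2*y
  leading term y: subtract (2)·g_2 from 2*y → -2
  leading term 1: no divisor's leading term divides it; move -2 to the remainder.
  normal form = -2.
The normal form is nonzero, so p ∉ I. Since p minus its normal form lies in I, I + (p) = I + (r) where r = -2; decide whether this ideal is the whole ring.
Here r = -2 is a nonzero constant, hence a unit: 1 ∈ I + (p), the Gröbner basis of I + (p) is {1}, and the enlarged system has no common solution — adjoining p is inconsistent.

The remainder on division by a Gröbner basis is unique — it is the normal form.

Adjoining -2*x**2*y + 2*x*y**2 - 2*x*y + y**2 - y makes the ideal the whole ring: the system is inconsistent.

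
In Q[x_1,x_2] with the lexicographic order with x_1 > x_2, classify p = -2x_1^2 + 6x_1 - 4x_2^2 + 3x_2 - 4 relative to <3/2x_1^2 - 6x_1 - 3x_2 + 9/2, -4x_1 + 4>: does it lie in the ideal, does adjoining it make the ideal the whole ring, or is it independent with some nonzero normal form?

-2x_1^2 + 6x_1 - 4x_2^2 + 3x_2 - 4 lies in I (it reduces to 0).

First compute the reduced Gröbner basis of I by Buchberger's algorithm.
f_1 = 3/2x_1^2 - 6x_1 - 3x_2 + 9/2, LT = x_1^2.
f_2 = -4x_1 + 4, LT = x_1.

S(f_1,f_2): lcm = x_1^2. S = -3x_1 - 2x_2 + 3.
  leading term x_1: subtract (3/4)·f_2 from -3x_1 - 2x_2 + 3 → -2x_2
  leading term x_2: no divisor's leading term divides it; move -2x_2 to the remainder.
  remainder -2x_2 ≠ 0; add h_3 = -2x_2 to the basis.

The other S-polynomials (S(f_1,h_3), S(f_2,h_3)) all reduce to 0 modulo the current basis, so we have a Gröbner basis.
Inter-reduce: drop elements whose leading term is divisible by another's, tail-reduce, and make monic.
Reduced Gröbner basis: {x_1 - 1, x_2}.
Label its elements g_1 = x_1 - 1, g_2 = x_2.

Reduce p = -2x_1^2 + 6x_1 - 4x_2^2 + 3x_2 - 4 modulo G:
  leading term x_1^2: subtract (-2x_1)·g_1 from -2x_1^2 + 6x_1 - 4x_2^2 + 3x_2 - 4 → 4x_1 - 4x_2^2 + 3x_2 - 4
  leading term x_1: subtract (4)·g_1 from 4x_1 - 4x_2^2 + 3x_2 - 4 → -4x_2^2 + 3x_2
  leading term x_2^2: subtract (-4x_2)·g_2 from -4x_2^2 + 3x_2 → 3x_2
  leading term x_2: subtract (3)·g_2 from 3x_2 → 0
  normal form = 0.
Since the normal form is 0, p ∈ I.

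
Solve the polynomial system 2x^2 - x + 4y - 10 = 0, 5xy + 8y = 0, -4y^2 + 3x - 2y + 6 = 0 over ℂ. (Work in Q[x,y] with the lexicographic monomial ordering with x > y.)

{(-2, 0)}

Compute a lex Gröbner basis by Buchberger's algorithm.
f_1 = 2x^2 - x + 4y - 10, LT = x^2.
f_2 = 5xy + 8y, LT = xy.
f_3 = 3x - 4y^2 - 2y + 6, LT = x.

S(f_1,f_2): lcm = x^2y. S = -21/10xy + 2y^2 - 5y.
  leading term xy: subtract (-21/50)·f_2 from -21/10xy + 2y^2 - 5y → 2y^2 - 41/25y
  leading term y^2: no divisor's leading term divides it; move 2y^2 to the remainder.
  leading term y: no divisor's leading term divides it; move -41/25y to the remainder.
  remainder 2y^2 - 41/25y ≠ 0; add h_4 = 2y^2 - 41/25y to the basis.

S(f_1,f_3): lcm = x^2. S = 4/3xy^2 + 2/3xy - 5/2x + 2y - 5.
  leading term xy^2: subtract (4/15y)·f_2 from 4/3xy^2 + 2/3xy - 5/2x + 2y - 5 → 2/3xy - 5/2x - 32/15y^2 + 2y - 5
  leading term xy: subtract (2/15)·f_2 from 2/3xy - 5/2x - 32/15y^2 + 2y - 5 → -5/2x - 32/15y^2 + 14/15y - 5
  leading term x: subtract (-5/6)·f_3 from -5/2x - 32/15y^2 + 14/15y - 5 → -82/15y^2 - 11/15y
  leading term y^2: subtract (-41/15)·h_4 from -82/15y^2 - 11/15y → -652/125y
  leading term y: no divisor's leading term divides it; move -652/125y to the remainder.
  remainder -652/125y ≠ 0; add h_5 = -652/125y to the basis.

The other S-polynomials (S(f_2,f_3), S(f_1,h_4), S(f_2,h_4), S(f_3,h_4), S(f_1,h_5), S(f_2,h_5), S(f_3,h_5), S(h_4,h_5)) all reduce to 0 modulo the current basis, so we have a Gröbner basis.
Inter-reduce: drop elements whose leading term is divisible by another's, tail-reduce, and make monic.
Reduced Gröbner basis: {x + 2, y}.

Elimination: the polynomial y lies in the elimination ideal for y, so y ∈ {0}. For each such y, the remaining basis elements (now univariate) give the rest of the solution.
  y = 0: the earlier basis element becomes x + 2 = 0, giving x = -2 — point (-2, 0).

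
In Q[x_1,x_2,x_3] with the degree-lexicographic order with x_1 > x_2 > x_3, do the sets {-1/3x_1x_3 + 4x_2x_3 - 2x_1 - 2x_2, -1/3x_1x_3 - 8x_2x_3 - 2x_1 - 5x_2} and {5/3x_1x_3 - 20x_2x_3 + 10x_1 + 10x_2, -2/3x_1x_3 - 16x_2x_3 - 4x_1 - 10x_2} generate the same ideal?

For a fixed monomial order, each ideal has a unique reduced Gröbner basis; comparing bases decides equality.
Buchberger on the first generating set:
f_1 = -1/3x_1x_3 + 4x_2x_3 - 2x_1 - 2x_2, LT = x_1x_3.
f_2 = -1/3x_1x_3 - 8x_2x_3 - 2x_1 - 5x_2, LT = x_1x_3.

S(f_1,f_2): lcm = x_1x_3. S = -36x_2x_3 - 9x_2.
  leading term x_2x_3: no divisor's leading term divides it; move -36x_2x_3 to the remainder.
  leading term x_2: no divisor's leading term divides it; move -9x_2 to the remainder.
  remainder -36x_2x_3 - 9x_2 ≠ 0; add g_3 = -36x_2x_3 - 9x_2 to the basis.

S(f_1,g_3): lcm = x_1x_2x_3. S = -12x_2^2x_3 + 23/4x_1x_2 + 6x_2^2.
  leading term x_2^2x_3: subtract (1/3x_2)·g_3 from -12x_2^2x_3 + 23/4x_1x_2 + 6x_2^2 → 23/4x_1x_2 + 9x_2^2
  leading term x_1x_2: no divisor's leading term divides it; move 23/4x_1x_2 to the remainder.
  leading term x_2^2: no divisor's leading term divides it; move 9x_2^2 to the remainder.
  remainder 23/4x_1x_2 + 9x_2^2 ≠ 0; add g_4 = 23/4x_1x_2 + 9x_2^2 to the basis.

S(f_2,g_3): lcm = x_1x_2x_3. S = 24x_2^2x_3 + 23/4x_1x_2 + 15x_2^2.
  leading term x_2^2x_3: subtract (-2/3x_2)·g_3 from 24x_2^2x_3 + 23/4x_1x_2 + 15x_2^2 → 23/4x_1x_2 + 9x_2^2
  leading term x_1x_2: subtract (1)·g_4 from 23/4x_1x_2 + 9x_2^2 → 0
  remainder 0.

S(f_1,g_4): lcm = x_1x_2x_3. S = -312/23x_2^2x_3 + 6x_1x_2 + 6x_2^2.
  leading term x_2^2x_3: subtract (26/69x_2)·g_3 from -312/23x_2^2x_3 + 6x_1x_2 + 6x_2^2 → 6x_1x_2 + 216/23x_2^2
  leading term x_1x_2: subtract (24/23)·g_4 from 6x_1x_2 + 216/23x_2^2 → 0
  remainder 0.

S(f_2,g_4): lcm = x_1x_2x_3. S = 516/23x_2^2x_3 + 6x_1x_2 + 15x_2^2.
  leading term x_2^2x_3: subtract (-43/69x_2)·g_3 from 516/23x_2^2x_3 + 6x_1x_2 + 15x_2^2 → 6x_1x_2 + 216/23x_2^2
  leading term x_1x_2: subtract (24/23)·g_4 from 6x_1x_2 + 216/23x_2^2 → 0
  remainder 0.

S(g_3,g_4): lcm = x_1x_2x_3. S = -36/23x_2^2x_3 + 1/4x_1x_2.
  leading term x_2^2x_3: subtract (1/23x_2)·g_3 from -36/23x_2^2x_3 + 1/4x_1x_2 → 1/4x_1x_2 + 9/23x_2^2
  leading term x_1x_2: subtract (1/23)·g_4 from 1/4x_1x_2 + 9/23x_2^2 → 0
  remainder 0.

Every S-polynomial of the final basis reduces to 0, so we have a Gröbner basis.
Inter-reduce: drop elements whose leading term is divisible by another's, tail-reduce, and make monic.
Reduced Gröbner basis: {x_1x_2 + 36/23x_2^2, x_1x_3 + 6x_1 + 9x_2, x_2x_3 + 1/4x_2}.

Buchberger on the second generating set:
h_1 = 5/3x_1x_3 - 20x_2x_3 + 10x_1 + 10x_2, LT = x_1x_3.
h_2 = -2/3x_1x_3 - 16x_2x_3 - 4x_1 - 10x_2, LT = x_1x_3.

S(h_1,h_2): lcm = x_1x_3. S = -36x_2x_3 - 9x_2.
  leading term x_2x_3: no divisor's leading term divides it; move -36x_2x_3 to the remainder.
  leading term x_2: no divisor's leading term divides it; move -9x_2 to the remainder.
  remainder -36x_2x_3 - 9x_2 ≠ 0; add k_3 = -36x_2x_3 - 9x_2 to the basis.

S(h_1,k_3): lcm = x_1x_2x_3. S = -12x_2^2x_3 + 23/4x_1x_2 + 6x_2^2.
  leading term x_2^2x_3: subtract (1/3x_2)·k_3 from -12x_2^2x_3 + 23/4x_1x_2 + 6x_2^2 → 23/4x_1x_2 + 9x_2^2
  leading term x_1x_2: no divisor's leading term divides it; move 23/4x_1x_2 to the remainder.
  leading term x_2^2: no divisor's leading term divides it; move 9x_2^2 to the remainder.
  remainder 23/4x_1x_2 + 9x_2^2 ≠ 0; add k_4 = 23/4x_1x_2 + 9x_2^2 to the basis.

S(h_2,k_3): lcm = x_1x_2x_3. S = 24x_2^2x_3 + 23/4x_1x_2 + 15x_2^2.
  leading term x_2^2x_3: subtract (-2/3x_2)·k_3 from 24x_2^2x_3 + 23/4x_1x_2 + 15x_2^2 → 23/4x_1x_2 + 9x_2^2
  leading term x_1x_2: subtract (1)·k_4 from 23/4x_1x_2 + 9x_2^2 → 0
  remainder 0.

S(h_1,k_4): lcm = x_1x_2x_3. S = -312/23x_2^2x_3 + 6x_1x_2 + 6x_2^2.
  leading term x_2^2x_3: subtract (26/69x_2)·k_3 from -312/23x_2^2x_3 + 6x_1x_2 + 6x_2^2 → 6x_1x_2 + 216/23x_2^2
  leading term x_1x_2: subtract (24/23)·k_4 from 6x_1x_2 + 216/23x_2^2 → 0
  remainder 0.

S(h_2,k_4): lcm = x_1x_2x_3. S = 516/23x_2^2x_3 + 6x_1x_2 + 15x_2^2.
  leading term x_2^2x_3: subtract (-43/69x_2)·k_3 from 516/23x_2^2x_3 + 6x_1x_2 + 15x_2^2 → 6x_1x_2 + 216/23x_2^2
  leading term x_1x_2: subtract (24/23)·k_4 from 6x_1x_2 + 216/23x_2^2 → 0
  remainder 0.

S(k_3,k_4): lcm = x_1x_2x_3. S = -36/23x_2^2x_3 + 1/4x_1x_2.
  leading term x_2^2x_3: subtract (1/23x_2)·k_3 from -36/23x_2^2x_3 + 1/4x_1x_2 → 1/4x_1x_2 + 9/23x_2^2
  leading term x_1x_2: subtract (1/23)·k_4 from 1/4x_1x_2 + 9/23x_2^2 → 0
  remainder 0.

Every S-polynomial of the final basis reduces to 0, so we have a Gröbner basis.
Inter-reduce: drop elements whose leading term is divisible by another's, tail-reduce, and make monic.
Reduced Gröbner basis: {x_1x_2 + 36/23x_2^2, x_1x_3 + 6x_1 + 9x_2, x_2x_3 + 1/4x_2}.

Same reduced basis, so the two generating sets span the same ideal.

Yes, the ideals are equal.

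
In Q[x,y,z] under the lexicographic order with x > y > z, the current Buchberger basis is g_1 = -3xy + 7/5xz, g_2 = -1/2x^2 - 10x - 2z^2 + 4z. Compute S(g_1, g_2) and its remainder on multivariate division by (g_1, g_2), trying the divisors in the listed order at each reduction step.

lcm(LM(g_1), LM(g_2)) = x^2y.
S = (lcm/LT(g_1))·g_1 − (lcm/LT(g_2))·g_2 = -7/15x^2z - 20xy - 4yz^2 + 8yz.
Reduce S modulo (g_1, g_2) in that order:
  leading term x^2z: subtract (14/15z)·g_2 from -7/15x^2z - 20xy - 4yz^2 + 8yz → -20xy + 28/3xz - 4yz^2 + 8yz + 28/15z^3 - 56/15z^2
  leading term xy: subtract (20/3)·g_1 from -20xy + 28/3xz - 4yz^2 + 8yz + 28/15z^3 - 56/15z^2 → -4yz^2 + 8yz + 28/15z^3 - 56/15z^2
  leading term yz^2: no divisor's leading term divides it; move -4yz^2 to the remainder.
  leading term yz: no divisor's leading term divides it; move 8yz to the remainder.
  leading term z^3: no divisor's leading term divides it; move 28/15z^3 to the remainder.
  leading term z^2: no divisor's leading term divides it; move -56/15z^2 to the remainder.
The remainder -4yz^2 + 8yz + 28/15z^3 - 56/15z^2 is nonzero, so it would be added as the next basis element.
An S-polynomial is built so that the two leading terms cancel; whether anything survives reduction is exactly the Gröbner-basis criterion.

S(g_1, g_2) = -7/15x^2z - 20xy - 4yz^2 + 8yz; remainder on division = -4yz^2 + 8yz + 28/15z^3 - 56/15z^2.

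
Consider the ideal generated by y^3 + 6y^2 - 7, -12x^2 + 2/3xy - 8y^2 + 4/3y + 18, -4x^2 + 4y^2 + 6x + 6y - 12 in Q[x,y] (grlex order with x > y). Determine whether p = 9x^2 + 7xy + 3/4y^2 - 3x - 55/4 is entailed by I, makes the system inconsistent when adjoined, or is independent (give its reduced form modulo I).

9x^2 + 7xy + 3/4y^2 - 3x - 55/4 lies in I (it reduces to 0).

First compute the reduced Gröbner basis of I by Buchberger's algorithm.
f_1 = y^3 + 6y^2 - 7, LT = y^3.
f_2 = -12x^2 + 2/3xy - 8y^2 + 4/3y + 18, LT = x^2.
f_3 = -4x^2 + 4y^2 + 6x + 6y - 12, LT = x^2.

S(f_2,f_3): lcm = x^2. S = -1/18xy + 5/3y^2 + 3/2x + 25/18y - 9/2.
  leading term xy: no divisor's leading term divides it; move -1/18xy to the remainder.
  leading term y^2: no divisor's leading term divides it; move 5/3y^2 to the remainder.
  leading term x: no divisor's leading term divides it; move 3/2x to the remainder.
  leading term y: no divisor's leading term divides it; move 25/18y to the remainder.
  leading term 1: no divisor's leading term divides it; move -9/2 to the remainder.
  remainder -1/18xy + 5/3y^2 + 3/2x + 25/18y - 9/2 ≠ 0; add h_4 = -1/18xy + 5/3y^2 + 3/2x + 25/18y - 9/2 to the basis.

S(f_1,h_4): lcm = xy^3. S = 30y^4 + 33xy^2 + 25y^3 - 81y^2 - 7x.
  leading term y^4: subtract (30y)·f_1 from 30y^4 + 33xy^2 + 25y^3 - 81y^2 - 7x → 33xy^2 - 155y^3 - 81y^2 - 7x + 210y
  leading term xy^2: subtract (-594y)·h_4 from 33xy^2 - 155y^3 - 81y^2 - 7x + 210y → 835y^3 + 891xy + 744y^2 - 7x - 2463y
  leading term y^3: subtract (835)·f_1 from 835y^3 + 891xy + 744y^2 - 7x - 2463y → 891xy - 4266y^2 - 7x - 2463y + 5845
  leading term xy: subtract (-16038)·h_4 from 891xy - 4266y^2 - 7x - 2463y + 5845 → 22464y^2 + 24050x + 19812y - 66326
  leading term y^2: no divisor's leading term divides it; move 22464y^2 to the remainder.
  leading term x: no divisor's leading term divides it; move 24050x to the remainder.
  leading term y: no divisor's leading term divides it; move 19812y to the remainder.
  leading term 1: no divisor's leading term divides it; move -66326 to the remainder.
  remainder 22464y^2 + 24050x + 19812y - 66326 ≠ 0; add h_5 = 22464y^2 + 24050x + 19812y - 66326 to the basis.

S(f_2,h_4): lcm = x^2y. S = 539/18xy^2 + 2/3y^3 + 27x^2 + 25xy - 1/9y^2 - 81x - 3/2y.
  leading term xy^2: subtract (-539y)·h_4 from 539/18xy^2 + 2/3y^3 + 27x^2 + 25xy - 1/9y^2 - 81x - 3/2y → 899y^3 + 27x^2 + 1667/2xy + 1497/2y^2 - 81x - 2427y
  leading term y^3: subtract (899)·f_1 from 899y^3 + 27x^2 + 1667/2xy + 1497/2y^2 - 81x - 2427y → 27x^2 + 1667/2xy - 9291/2y^2 - 81x - 2427y + 6293
  leading term x^2: subtract (-9/4)·f_2 from 27x^2 + 1667/2xy - 9291/2y^2 - 81x - 2427y + 6293 → 835xy - 9327/2y^2 - 81x - 2424y + 12667/2
  leading term xy: subtract (-15030)·h_4 from 835xy - 9327/2y^2 - 81x - 2424y + 12667/2 → 40773/2y^2 + 22464x + 18451y - 122603/2
  leading term y^2: subtract (13591/14976)·h_5 from 40773/2y^2 + 22464x + 18451y - 122603/2 → 367589/576x + 45239/96y - 639023/576
  leading term x: no divisor's leading term divides it; move 367589/576x to the remainder.
  leading term y: no divisor's leading term divides it; move 45239/96y to the remainder.
  leading term 1: no divisor's leading term divides it; move -639023/576 to the remainder.
  remainder 367589/576x + 45239/96y - 639023/576 ≠ 0; add h_6 = 367589/576x + 45239/96y - 639023/576 to the basis.

S(h_4,h_5): lcm = xy^2. S = -30y^3 - 925/864x^2 - 4015/144xy - 25y^2 + 2551/864x + 81y.
  leading term y^3: subtract (-30)·f_1 from -30y^3 - 925/864x^2 - 4015/144xy - 25y^2 + 2551/864x + 81y → -925/864x^2 - 4015/144xy + 155y^2 + 2551/864x + 81y - 210
  leading term x^2: subtract (925/10368)·f_2 from -925/864x^2 - 4015/144xy + 155y^2 + 2551/864x + 81y - 210 → -434545/15552xy + 201805/1296y^2 + 2551/864x + 628931/7776y - 121885/576
  leading term xy: subtract (434545/864)·h_4 from -434545/15552xy + 201805/1296y^2 + 2551/864x + 628931/7776y - 121885/576 → -589705/864y^2 - 1298533/1728x - 355769/576y + 590875/288
  leading term y^2: subtract (-589705/19408896)·h_5 from -589705/864y^2 - 1298533/1728x - 355769/576y + 590875/288 → -15489131/746496x - 1953569/124416y + 27210545/746496
  leading term x: subtract (-15489131/476395344)·h_6 from -15489131/746496x - 1953569/124416y + 27210545/746496 → -724903243/1905581376y + 724903243/1905581376
  leading term y: no divisor's leading term divides it; move -724903243/1905581376y to the remainder.
  leading term 1: no divisor's leading term divides it; move 724903243/1905581376 to the remainder.
  remainder -724903243/1905581376y + 724903243/1905581376 ≠ 0; add h_7 = -724903243/1905581376y + 724903243/1905581376 to the basis.

The other S-polynomials (S(f_1,f_2), S(f_1,f_3), S(f_3,h_4), S(f_1,h_5), S(f_2,h_5), S(f_3,h_5), S(f_1,h_6), S(f_2,h_6), S(f_3,h_6), S(h_4,h_6), S(h_5,h_6), S(f_1,h_7), S(f_2,h_7), S(f_3,h_7), S(h_4,h_7), S(h_5,h_7), S(h_6,h_7)) all reduce to 0 modulo the current basis, so we have a Gröbner basis.
Inter-reduce: drop elements whose leading term is divisible by another's, tail-reduce, and make monic.
Reduced Gröbner basis: {x - 1, y - 1}.
Label its elements g_1 = x - 1, g_2 = y - 1.

Reduce p = 9x^2 + 7xy + 3/4y^2 - 3x - 55/4 modulo G:
  leading term x^2: subtract (9x)·g_1 from 9x^2 + 7xy + 3/4y^2 - 3x - 55/4 → 7xy + 3/4y^2 + 6x - 55/4
  leading term xy: subtract (7y)·g_1 from 7xy + 3/4y^2 + 6x - 55/4 → 3/4y^2 + 6x + 7y - 55/4
  leading term y^2: subtract (3/4y)·g_2 from 3/4y^2 + 6x + 7y - 55/4 → 6x + 31/4y - 55/4
  leading term x: subtract (6)·g_1 from 6x + 31/4y - 55/4 → 31/4y - 31/4
  leading term y: subtract (31/4)·g_2 from 31/4y - 31/4 → 0
  normal form = 0.
Since the normal form is 0, p ∈ I.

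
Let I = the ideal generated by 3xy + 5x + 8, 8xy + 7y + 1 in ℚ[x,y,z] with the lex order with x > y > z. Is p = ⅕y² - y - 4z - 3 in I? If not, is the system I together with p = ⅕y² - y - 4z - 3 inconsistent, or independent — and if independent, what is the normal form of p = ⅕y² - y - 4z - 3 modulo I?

First compute the reduced Gröbner basis of I by Buchberger's algorithm.
f_1 = 3xy + 5x + 8, LT = xy.
f_2 = 8xy + 7y + 1, LT = xy.

S(f_1,f_2): lcm = xy. S = 5/3x - ⅞y + 61/24.
  reduce S modulo (f_1, f_2):
  remainder 5/3x - ⅞y + 61/24 ≠ 0; add h_3 = 5/3x - ⅞y + 61/24 to the basis.

S(f_1,h_3): lcm = xy. S = 5/3x + 21/40y² - 61/40y + 8/3.
  reduce S modulo (f_1, f_2, h_3):
  remainder 21/40y² - 13/20y + ⅛ ≠ 0; add h_4 = 21/40y² - 13/20y + ⅛ to the basis.

The other S-polynomials (S(f_2,h_3), S(f_1,h_4), S(f_2,h_4), S(h_3,h_4)) all reduce to 0 modulo the current basis, so we have a Gröbner basis.
Inter-reduce: drop elements whose leading term is divisible by another's, tail-reduce, and make monic.
Reduced Gröbner basis: {x - 21/40y + 61/40, y² - 26/21y + 5/21}.
Label its elements g_1 = x - 21/40y + 61/40, g_2 = y² - 26/21y + 5/21.

Reduce p = ⅕y² - y - 4z - 3 modulo G:
  leading term y²: subtract (⅕)·g_2 from ⅕y² - y - 4z - 3 → -79/105y - 4z - 64/21
  leading term y: no divisor's leading term divides it; move -79/105y to the remainder.
  leading term z: no divisor's leading term divides it; move -4z to the remainder.
  leading term 1: no divisor's leading term divides it; move -64/21 to the remainder.
  normal form = -79/105y - 4z - 64/21.
The normal form is nonzero, so p ∉ I. Since p minus its normal form lies in I, I + (p) = I + (r) where r = -79/105y - 4z - 64/21; decide whether this ideal is the whole ring.
Run Buchberger on G together with r (pairs among the g_i already reduce to 0 since G is a Gröbner basis):
g_1 = x - 21/40y + 61/40, LT = x.
g_2 = y² - 26/21y + 5/21, LT = y².
r = -79/105y - 4z - 64/21, LT = y.

S(g_2,r): lcm = y². S = -420/79yz - 8774/1659y + 5/21.
  reduce S modulo (g_1, g_2, r):
  remainder 176400/6241z² + 309880/6241z + 135185/6241 ≠ 0; add m_4 = 176400/6241z² + 309880/6241z + 135185/6241 to the basis.

The other S-polynomials (S(g_1,g_2), S(g_1,r), S(g_1,m_4), S(g_2,m_4), S(r,m_4)) all reduce to 0 modulo the current basis, so we have a Gröbner basis.
Inter-reduce: drop elements whose leading term is divisible by another's, tail-reduce, and make monic.
Reduced Gröbner basis: {x + 441/158z + 11539/3160, y + 420/79z + 320/79, z² + 7747/4410z + 27037/35280}.
The reduced Gröbner basis of I + (p) is {x + 441/158z + 11539/3160, y + 420/79z + 320/79, z² + 7747/4410z + 27037/35280} ≠ {1}, a proper ideal, so the enlarged system stays consistent: p is independent of I, with normal form -79/105y - 4z - 64/21.

Ideal membership is decidable via reduction modulo a Gröbner basis.

⅕y² - y - 4z - 3 is independent of I; its normal form modulo I is -79/105y - 4z - 64/21.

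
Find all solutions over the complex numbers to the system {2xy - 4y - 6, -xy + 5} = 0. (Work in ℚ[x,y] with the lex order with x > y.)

{(5, 1)}

Compute a lex Gröbner basis by Buchberger's algorithm.
f_1 = 2xy - 4y - 6, LT = xy.
f_2 = -xy + 5, LT = xy.

S(f_1,f_2): lcm = xy. S = -2y + 2.
  leading term y: no divisor's leading term divides it; move -2y to the remainder.
  leading term 1: no divisor's leading term divides it; move 2 to the remainder.
  remainder -2y + 2 ≠ 0; add h_3 = -2y + 2 to the basis.

S(f_1,h_3): lcm = xy. S = x - 2y - 3.
  leading term x: no divisor's leading term divides it; move x to the remainder.
  leading term y: subtract (1)·h_3 from -2y - 3 → -5
  leading term 1: no divisor's leading term divides it; move -5 to the remainder.
  remainder x - 5 ≠ 0; add h_4 = x - 5 to the basis.

The other S-polynomials (S(f_2,h_3), S(f_1,h_4), S(f_2,h_4), S(h_3,h_4)) all reduce to 0 modulo the current basis, so we have a Gröbner basis.
Inter-reduce: drop elements whose leading term is divisible by another's, tail-reduce, and make monic.
Reduced Gröbner basis: {x - 5, y - 1}.

The lex basis is triangular: the last element involves only y. Solving y - 1 = 0 gives y ∈ {1}; substituting each value into the earlier elements determines the remaining variables.
  y = 1: the earlier basis element becomes x - 5 = 0, giving x = 5 — point (5, 1).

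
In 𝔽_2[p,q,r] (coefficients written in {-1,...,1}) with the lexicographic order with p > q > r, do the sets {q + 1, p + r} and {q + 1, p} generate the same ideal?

Since reduced Gröbner bases are canonical representatives of ideals under a given ordering, it suffices to compute and compare them.
Buchberger on the first generating set:
f_1 = q + 1, LT = q.
f_2 = p + r, LT = p.

The S-polynomials (S(f_1,f_2)) all reduce to 0 modulo the current basis, so we have a Gröbner basis.
Inter-reduce: drop elements whose leading term is divisible by another's, tail-reduce, and make monic.
Reduced Gröbner basis: {p + r, q + 1}.

Buchberger on the second generating set:
h_1 = q + 1, LT = q.
h_2 = p, LT = p.

The S-polynomials (S(h_1,h_2)) all reduce to 0 modulo the current basis, so we have a Gröbner basis.
Inter-reduce: drop elements whose leading term is divisible by another's, tail-reduce, and make monic.
Reduced Gröbner basis: {p, q + 1}.

Since the reduced bases disagree, the two ideals are not the same.

No, the ideals differ.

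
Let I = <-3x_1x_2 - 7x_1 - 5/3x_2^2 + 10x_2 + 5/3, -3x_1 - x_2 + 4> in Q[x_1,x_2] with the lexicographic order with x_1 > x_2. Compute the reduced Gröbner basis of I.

f_1 = -3x_1x_2 - 7x_1 - 5/3x_2^2 + 10x_2 + 5/3, LT = x_1x_2.
f_2 = -3x_1 - x_2 + 4, LT = x_1.

S(f_1,f_2): lcm = x_1x_2. S = 7/3x_1 + 2/9x_2^2 - 2x_2 - 5/9.
  reduce S modulo (f_1, f_2):
  remainder 2/9x_2^2 - 25/9x_2 + 23/9 ≠ 0; add g_3 = 2/9x_2^2 - 25/9x_2 + 23/9 to the basis.

The other S-polynomials (S(f_1,g_3), S(f_2,g_3)) all reduce to 0 modulo the current basis, so we have a Gröbner basis.
Inter-reduce: drop elements whose leading term is divisible by another's, tail-reduce, and make monic.

G = {x_1 + 1/3x_2 - 4/3, x_2^2 - 25/2x_2 + 23/2}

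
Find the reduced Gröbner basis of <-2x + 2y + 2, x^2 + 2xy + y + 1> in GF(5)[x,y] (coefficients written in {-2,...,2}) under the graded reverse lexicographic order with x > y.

f_1 = -2x + 2y + 2, LT = x.
f_2 = x^2 + 2xy + y + 1, LT = x^2.

S(f_1,f_2): lcm = x^2. S = 2xy - x - y - 1.
  leading term xy: subtract (-y)·f_1 from 2xy - x - y - 1 → 2y^2 - x + y - 1
  leading term y^2: no divisor's leading term divides it; move 2y^2 to the remainder.
  leading term x: subtract (-2)·f_1 from -x + y - 1 → -2
  leading term 1: no divisor's leading term divides it; move -2 to the remainder.
  remainder 2y^2 - 2 ≠ 0; add g_3 = 2y^2 - 2 to the basis.

The other S-polynomials (S(f_1,g_3), S(f_2,g_3)) all reduce to 0 modulo the current basis, so we have a Gröbner basis.
Inter-reduce: drop elements whose leading term is divisible by another's, tail-reduce, and make monic.

G = {y^2 - 1, x - y - 1}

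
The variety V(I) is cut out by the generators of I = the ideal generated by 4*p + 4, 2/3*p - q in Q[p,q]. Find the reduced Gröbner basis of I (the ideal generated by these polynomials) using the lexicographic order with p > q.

G = {p + 1, q + 2/3}

f_1 = 4*p + 4, LT = p.
f_2 = 2/3*p - q, LT = p.

S(f_1,f_2): lcm = p. S = 3/2*q + 1.
  leading term q: no divisor's leading term divides it; move 3/2*q to the remainder.
  leading term 1: no divisor's leading term divides it; move 1 to the remainder.
  remainder 3/2*q + 1 ≠ 0; add g_3 = 3/2*q + 1 to the basis.

S(f_1,g_3): leading monomials are coprime, so the S-polynomial reduces to 0 (Buchberger's first criterion).
S(f_2,g_3): leading monomials are coprime, so the S-polynomial reduces to 0 (Buchberger's first criterion).
Every S-polynomial of the final basis reduces to 0, so we have a Gröbner basis.
Inter-reduce: drop elements whose leading term is divisible by another's, tail-reduce, and make monic.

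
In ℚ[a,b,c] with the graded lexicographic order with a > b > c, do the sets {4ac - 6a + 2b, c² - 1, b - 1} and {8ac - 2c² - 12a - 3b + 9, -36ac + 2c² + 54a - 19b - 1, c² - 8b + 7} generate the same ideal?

Equality of ideals is decidable: compute both reduced Gröbner bases (unique for the ordering) and check whether they agree.
Buchberger on the first generating set:
f_1 = 4ac - 6a + 2b, LT = ac.
f_2 = c² - 1, LT = c².
f_3 = b - 1, LT = b.

S(f_1,f_2): lcm = ac². S = -3/2ac + ½bc + a.
  leading term ac: subtract (-⅜)·f_1 from -3/2ac + ½bc + a → ½bc - 5/4a + ¾b
  leading term bc: subtract (½c)·f_3 from ½bc - 5/4a + ¾b → -5/4a + ¾b + ½c
  leading term a: no divisor's leading term divides it; move -5/4a to the remainder.
  leading term b: subtract (¾)·f_3 from ¾b + ½c → ½c + ¾
  leading term c: no divisor's leading term divides it; move ½c to the remainder.
  leading term 1: no divisor's leading term divides it; move ¾ to the remainder.
  remainder -5/4a + ½c + ¾ ≠ 0; add g_4 = -5/4a + ½c + ¾ to the basis.

The other S-polynomials (S(f_1,f_3), S(f_2,f_3), S(f_1,g_4), S(f_2,g_4), S(f_3,g_4)) all reduce to 0 modulo the current basis, so we have a Gröbner basis.
Inter-reduce: drop elements whose leading term is divisible by another's, tail-reduce, and make monic.
Reduced Gröbner basis: {c² - 1, a - ⅖c - ⅗, b - 1}.

Buchberger on the second generating set:
h_1 = 8ac - 2c² - 12a - 3b + 9, LT = ac.
h_2 = -36ac + 2c² + 54a - 19b - 1, LT = ac.
h_3 = c² - 8b + 7, LT = c².

S(h_1,h_2): lcm = ac. S = -7/36c² - 65/72b + 79/72.
  leading term c²: subtract (-7/36)·h_3 from -7/36c² - 65/72b + 79/72 → -59/24b + 59/24
  leading term b: no divisor's leading term divides it; move -59/24b to the remainder.
  leading term 1: no divisor's leading term divides it; move 59/24 to the remainder.
  remainder -59/24b + 59/24 ≠ 0; add k_4 = -59/24b + 59/24 to the basis.

S(h_1,h_3): lcm = ac². S = -¼c³ + 8ab - 3/2ac - ⅜bc - 7a + 9/8c.
  leading term c³: subtract (-¼c)·h_3 from -¼c³ + 8ab - 3/2ac - ⅜bc - 7a + 9/8c → 8ab - 3/2ac - 19/8bc - 7a + 23/8c
  leading term ab: subtract (-192/59a)·k_4 from 8ab - 3/2ac - 19/8bc - 7a + 23/8c → -3/2ac - 19/8bc + a + 23/8c
  leading term ac: subtract (-3/16)·h_1 from -3/2ac - 19/8bc + a + 23/8c → -19/8bc - ⅜c² - 5/4a - 9/16b + 23/8c + 27/16
  leading term bc: subtract (57/59c)·k_4 from -19/8bc - ⅜c² - 5/4a - 9/16b + 23/8c + 27/16 → -⅜c² - 5/4a - 9/16b + ½c + 27/16
  leading term c²: subtract (-⅜)·h_3 from -⅜c² - 5/4a - 9/16b + ½c + 27/16 → -5/4a - 57/16b + ½c + 69/16
  leading term a: no divisor's leading term divides it; move -5/4a to the remainder.
  leading term b: subtract (171/118)·k_4 from -57/16b + ½c + 69/16 → ½c + ¾
  leading term c: no divisor's leading term divides it; move ½c to the remainder.
  leading term 1: no divisor's leading term divides it; move ¾ to the remainder.
  remainder -5/4a + ½c + ¾ ≠ 0; add k_5 = -5/4a + ½c + ¾ to the basis.

The other S-polynomials (S(h_2,h_3), S(h_1,k_4), S(h_2,k_4), S(h_3,k_4), S(h_1,k_5), S(h_2,k_5), S(h_3,k_5), S(k_4,k_5)) all reduce to 0 modulo the current basis, so we have a Gröbner basis.
Inter-reduce: drop elements whose leading term is divisible by another's, tail-reduce, and make monic.
Reduced Gröbner basis: {c² - 1, a - ⅖c - ⅗, b - 1}.

The two bases agree; hence the ideals are identical.

Yes, the ideals are equal.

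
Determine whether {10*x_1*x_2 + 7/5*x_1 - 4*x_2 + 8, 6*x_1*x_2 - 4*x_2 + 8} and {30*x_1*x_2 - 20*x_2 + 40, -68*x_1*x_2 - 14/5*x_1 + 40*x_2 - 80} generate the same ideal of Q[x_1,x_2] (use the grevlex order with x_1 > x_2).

Yes, the ideals are equal.

For a fixed monomial order, each ideal has a unique reduced Gröbner basis; comparing bases decides equality.
Buchberger on the first generating set:
f_1 = 10*x_1*x_2 + 7/5*x_1 - 4*x_2 + 8, LT = x_1*x_2.
f_2 = 6*x_1*x_2 - 4*x_2 + 8, LT = x_1*x_2.

S(f_1,f_2): lcm = x_1*x_2. S = 7/50*x_1 + 4/15*x_2 - 8/15.
  reduce S modulo (f_1, f_2):
  remainder 7/50*x_1 + 4/15*x_2 - 8/15 ≠ 0; add g_3 = 7/50*x_1 + 4/15*x_2 - 8/15 to the basis.

S(f_1,g_3): lcm = x_1*x_2. S = -40/21*x_2**2 + 7/50*x_1 + 358/105*x_2 + 4/5.
  reduce S modulo (f_1, f_2, g_3):
  remainder -40/21*x_2**2 + 22/7*x_2 + 4/3 ≠ 0; add g_4 = -40/21*x_2**2 + 22/7*x_2 + 4/3 to the basis.

The other S-polynomials (S(f_2,g_3), S(f_1,g_4), S(f_2,g_4), S(g_3,g_4)) all reduce to 0 modulo the current basis, so we have a Gröbner basis.
Inter-reduce: drop elements whose leading term is divisible by another's, tail-reduce, and make monic.
Reduced Gröbner basis: {x_2**2 - 33/20*x_2 - 7/10, x_1 + 40/21*x_2 - 80/21}.

Buchberger on the second generating set:
h_1 = 30*x_1*x_2 - 20*x_2 + 40, LT = x_1*x_2.
h_2 = -68*x_1*x_2 - 14/5*x_1 + 40*x_2 - 80, LT = x_1*x_2.

S(h_1,h_2): lcm = x_1*x_2. S = -7/170*x_1 - 4/51*x_2 + 8/51.
  reduce S modulo (h_1, h_2):
  remainder -7/170*x_1 - 4/51*x_2 + 8/51 ≠ 0; add k_3 = -7/170*x_1 - 4/51*x_2 + 8/51 to the basis.

S(h_1,k_3): lcm = x_1*x_2. S = -40/21*x_2**2 + 22/7*x_2 + 4/3.
  reduce S modulo (h_1, h_2, k_3):
  remainder -40/21*x_2**2 + 22/7*x_2 + 4/3 ≠ 0; add k_4 = -40/21*x_2**2 + 22/7*x_2 + 4/3 to the basis.

The other S-polynomials (S(h_2,k_3), S(h_1,k_4), S(h_2,k_4), S(k_3,k_4)) all reduce to 0 modulo the current basis, so we have a Gröbner basis.
Inter-reduce: drop elements whose leading term is divisible by another's, tail-reduce, and make monic.
Reduced Gröbner basis: {x_2**2 - 33/20*x_2 - 7/10, x_1 + 40/21*x_2 - 80/21}.

Same reduced basis, so the two generating sets span the same ideal.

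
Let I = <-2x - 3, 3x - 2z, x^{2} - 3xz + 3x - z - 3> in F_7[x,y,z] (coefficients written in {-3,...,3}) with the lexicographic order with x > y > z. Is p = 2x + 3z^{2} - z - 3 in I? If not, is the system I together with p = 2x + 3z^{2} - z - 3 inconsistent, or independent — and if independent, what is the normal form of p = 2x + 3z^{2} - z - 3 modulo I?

Adjoining 2x + 3z^{2} - z - 3 makes the ideal the whole ring: the system is inconsistent.

First compute the reduced Gröbner basis of I by Buchberger's algorithm.
f_1 = -2x - 3, LT = x.
f_2 = 3x - 2z, LT = x.
f_3 = x^{2} - 3xz + 3x - z - 3, LT = x^{2}.

S(f_1,f_2): lcm = x. S = 3z - 2.
  leading term z: no divisor's leading term divides it; move 3z to the remainder.
  leading term 1: no divisor's leading term divides it; move -2 to the remainder.
  remainder 3z - 2 ≠ 0; add h_4 = 3z - 2 to the basis.

S(f_1,f_3): lcm = x^{2}. S = 3xz + 2x + z + 3.
  leading term xz: subtract (2z)·f_1 from 3xz + 2x + z + 3 → 2x + 3
  leading term x: subtract (-1)·f_1 from 2x + 3 → 0
  remainder 0.

S(f_2,f_3): lcm = x^{2}. S = -3x + z + 3.
  leading term x: subtract (-2)·f_1 from -3x + z + 3 → z - 3
  leading term z: subtract (-2)·h_4 from z - 3 → 0
  remainder 0.

S(f_1,h_4): leading monomials are coprime, so the S-polynomial reduces to 0 (Buchberger's first criterion).
S(f_2,h_4): leading monomials are coprime, so the S-polynomial reduces to 0 (Buchberger's first criterion).
S(f_3,h_4): leading monomials are coprime, so the S-polynomial reduces to 0 (Buchberger's first criterion).
Every S-polynomial of the final basis reduces to 0, so we have a Gröbner basis.
Inter-reduce: drop elements whose leading term is divisible by another's, tail-reduce, and make monic.
Reduced Gröbner basis: {x - 2, z - 3}.
Label its elements g_1 = x - 2, g_2 = z - 3.

Reduce p = 2x + 3z^{2} - z - 3 modulo G:
  leading term x: subtract (2)·g_1 from 2x + 3z^{2} - z - 3 → 3z^{2} - z + 1
  leading term z^{2}: subtract (3z)·g_2 from 3z^{2} - z + 1 → z + 1
  leading term z: subtract (1)·g_2 from z + 1 → -3
  leading term 1: no divisor's leading term divides it; move -3 to the remainder.
  normal form = -3.
The normal form is nonzero, so p ∉ I. Since p minus its normal form lies in I, I + (p) = I + (r) where r = -3; decide whether this ideal is the whole ring.
Here r = -3 is a nonzero constant, hence a unit: 1 ∈ I + (p), the Gröbner basis of I + (p) is {1}, and the enlarged system has no common solution — adjoining p is inconsistent.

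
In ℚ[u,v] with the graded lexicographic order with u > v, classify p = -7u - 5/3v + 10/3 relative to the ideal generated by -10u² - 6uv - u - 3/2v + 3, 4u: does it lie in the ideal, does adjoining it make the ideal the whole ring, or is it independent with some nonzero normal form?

First compute the reduced Gröbner basis of I by Buchberger's algorithm.
f_1 = -10u² - 6uv - u - 3/2v + 3, LT = u².
f_2 = 4u, LT = u.

S(f_1,f_2): lcm = u². S = ⅗uv + 1/10u + 3/20v - 3/10.
  reduce S modulo (f_1, f_2):
  remainder 3/20v - 3/10 ≠ 0; add h_3 = 3/20v - 3/10 to the basis.

The other S-polynomials (S(f_1,h_3), S(f_2,h_3)) all reduce to 0 modulo the current basis, so we have a Gröbner basis.
Inter-reduce: drop elements whose leading term is divisible by another's, tail-reduce, and make monic.
Reduced Gröbner basis: {u, v - 2}.
Label its elements g_1 = u, g_2 = v - 2.

Reduce p = -7u - 5/3v + 10/3 modulo G:
  leading term u: subtract (-7)·g_1 from -7u - 5/3v + 10/3 → -5/3v + 10/3
  leading term v: subtract (-5/3)·g_2 from -5/3v + 10/3 → 0
  normal form = 0.
Since the normal form is 0, p ∈ I.

The remainder on division by a Gröbner basis is unique — it is the normal form.

-7u - 5/3v + 10/3 lies in I (it reduces to 0).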